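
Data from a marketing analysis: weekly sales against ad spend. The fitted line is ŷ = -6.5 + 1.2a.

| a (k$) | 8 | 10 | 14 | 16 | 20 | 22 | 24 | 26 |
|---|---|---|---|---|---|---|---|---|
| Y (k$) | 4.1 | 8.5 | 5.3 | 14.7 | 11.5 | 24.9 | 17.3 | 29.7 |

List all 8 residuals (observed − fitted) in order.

a=8: ŷ = -6.5 + 1.2·8 = 3.1; r = 4.1 − 3.1 = 1
a=10: ŷ = -6.5 + 1.2·10 = 5.5; r = 8.5 − 5.5 = 3
a=14: ŷ = -6.5 + 1.2·14 = 10.3; r = 5.3 − 10.3 = -5
a=16: ŷ = -6.5 + 1.2·16 = 12.7; r = 14.7 − 12.7 = 2
a=20: ŷ = -6.5 + 1.2·20 = 17.5; r = 11.5 − 17.5 = -6
a=22: ŷ = -6.5 + 1.2·22 = 19.9; r = 24.9 − 19.9 = 5
a=24: ŷ = -6.5 + 1.2·24 = 22.3; r = 17.3 − 22.3 = -5
a=26: ŷ = -6.5 + 1.2·26 = 24.7; r = 29.7 − 24.7 = 5

1, 3, -5, 2, -6, 5, -5, 5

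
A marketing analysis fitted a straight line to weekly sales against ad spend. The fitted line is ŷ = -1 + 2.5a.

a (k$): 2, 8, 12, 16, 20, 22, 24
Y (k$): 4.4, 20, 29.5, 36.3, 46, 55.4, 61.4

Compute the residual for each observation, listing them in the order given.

0.4, 1, 0.5, -2.7, -3, 1.4, 2.4

a=2: ŷ = -1 + 2.5·2 = 4; e = 4.4 − 4 = 0.4
a=8: ŷ = -1 + 2.5·8 = 19; e = 20 − 19 = 1
a=12: ŷ = -1 + 2.5·12 = 29; e = 29.5 − 29 = 0.5
a=16: ŷ = -1 + 2.5·16 = 39; e = 36.3 − 39 = -2.7
a=20: ŷ = -1 + 2.5·20 = 49; e = 46 − 49 = -3
a=22: ŷ = -1 + 2.5·22 = 54; e = 55.4 − 54 = 1.4
a=24: ŷ = -1 + 2.5·24 = 59; e = 61.4 − 59 = 2.4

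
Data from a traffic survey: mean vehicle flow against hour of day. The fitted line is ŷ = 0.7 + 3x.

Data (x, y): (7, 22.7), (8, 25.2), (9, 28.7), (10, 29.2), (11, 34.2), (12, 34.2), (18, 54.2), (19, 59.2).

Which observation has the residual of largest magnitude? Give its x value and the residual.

x=7: ŷ = 0.7 + 3·7 = 21.7; e = 22.7 − 21.7 = 1
x=8: ŷ = 0.7 + 3·8 = 24.7; e = 25.2 − 24.7 = 0.5
x=9: ŷ = 0.7 + 3·9 = 27.7; e = 28.7 − 27.7 = 1
x=10: ŷ = 0.7 + 3·10 = 30.7; e = 29.2 − 30.7 = -1.5
x=11: ŷ = 0.7 + 3·11 = 33.7; e = 34.2 − 33.7 = 0.5
x=12: ŷ = 0.7 + 3·12 = 36.7; e = 34.2 − 36.7 = -2.5
x=18: ŷ = 0.7 + 3·18 = 54.7; e = 54.2 − 54.7 = -0.5
x=19: ŷ = 0.7 + 3·19 = 57.7; e = 59.2 − 57.7 = 1.5
Largest |e| is 2.5 at x = 12, residual -2.5.

x = 12, e = -2.5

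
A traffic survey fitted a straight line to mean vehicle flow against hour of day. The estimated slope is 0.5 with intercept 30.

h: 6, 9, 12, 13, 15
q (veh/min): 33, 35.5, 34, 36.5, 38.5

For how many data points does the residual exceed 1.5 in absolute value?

h=6: ŷ = 30 + 0.5·6 = 33; e = 33 − 33 = 0
h=9: ŷ = 30 + 0.5·9 = 34.5; e = 35.5 − 34.5 = 1
h=12: ŷ = 30 + 0.5·12 = 36; e = 34 − 36 = -2
h=13: ŷ = 30 + 0.5·13 = 36.5; e = 36.5 − 36.5 = 0
h=15: ŷ = 30 + 0.5·15 = 37.5; e = 38.5 − 37.5 = 1
|e| > 1.5: h=12 (|e|=2) → 1

1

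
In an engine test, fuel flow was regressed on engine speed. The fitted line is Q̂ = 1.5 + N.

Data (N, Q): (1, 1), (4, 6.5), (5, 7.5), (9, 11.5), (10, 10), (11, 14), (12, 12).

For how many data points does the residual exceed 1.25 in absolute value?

N=1: Q̂ = 1.5 + 1 = 2.5; e = 1 − 2.5 = -1.5
N=4: Q̂ = 1.5 + 4 = 5.5; e = 6.5 − 5.5 = 1
N=5: Q̂ = 1.5 + 5 = 6.5; e = 7.5 − 6.5 = 1
N=9: Q̂ = 1.5 + 9 = 10.5; e = 11.5 − 10.5 = 1
N=10: Q̂ = 1.5 + 10 = 11.5; e = 10 − 11.5 = -1.5
N=11: Q̂ = 1.5 + 11 = 12.5; e = 14 − 12.5 = 1.5
N=12: Q̂ = 1.5 + 12 = 13.5; e = 12 − 13.5 = -1.5
|e| > 1.25: N=1 (|e|=1.5), N=10 (|e|=1.5), N=11 (|e|=1.5), N=12 (|e|=1.5) → 4

4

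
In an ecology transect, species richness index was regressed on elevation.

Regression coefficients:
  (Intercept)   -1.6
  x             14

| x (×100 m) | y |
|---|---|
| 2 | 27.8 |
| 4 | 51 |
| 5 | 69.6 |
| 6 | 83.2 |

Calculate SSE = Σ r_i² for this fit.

SSE = 15.6

x=2: ŷ = -1.6 + 14·2 = 26.4; r = 27.8 − 26.4 = 1.4
x=4: ŷ = -1.6 + 14·4 = 54.4; r = 51 − 54.4 = -3.4
x=5: ŷ = -1.6 + 14·5 = 68.4; r = 69.6 − 68.4 = 1.2
x=6: ŷ = -1.6 + 14·6 = 82.4; r = 83.2 − 82.4 = 0.8
SSE = 1.96 + 11.56 + 1.44 + 0.64 = 15.6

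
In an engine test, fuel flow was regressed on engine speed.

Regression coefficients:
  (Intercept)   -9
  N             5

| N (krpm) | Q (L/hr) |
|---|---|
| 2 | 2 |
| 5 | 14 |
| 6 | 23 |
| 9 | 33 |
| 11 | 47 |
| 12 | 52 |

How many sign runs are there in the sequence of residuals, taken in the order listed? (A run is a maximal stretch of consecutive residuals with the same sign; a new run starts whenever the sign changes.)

N=2: Q̂ = -9 + 5·2 = 1; e = 2 − 1 = 1
N=5: Q̂ = -9 + 5·5 = 16; e = 14 − 16 = -2
N=6: Q̂ = -9 + 5·6 = 21; e = 23 − 21 = 2
N=9: Q̂ = -9 + 5·9 = 36; e = 33 − 36 = -3
N=11: Q̂ = -9 + 5·11 = 46; e = 47 − 46 = 1
N=12: Q̂ = -9 + 5·12 = 51; e = 52 − 51 = 1
Signs: + − + − + +
Runs: +×1, −×1, +×1, −×1, +×2 → 5

5 runs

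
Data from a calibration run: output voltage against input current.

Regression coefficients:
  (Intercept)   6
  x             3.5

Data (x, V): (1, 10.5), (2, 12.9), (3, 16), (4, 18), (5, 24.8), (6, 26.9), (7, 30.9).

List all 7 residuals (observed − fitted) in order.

1, -0.1, -0.5, -2, 1.3, -0.1, 0.4

x=1: V̂ = 6 + 3.5·1 = 9.5; e = 10.5 − 9.5 = 1
x=2: V̂ = 6 + 3.5·2 = 13; e = 12.9 − 13 = -0.1
x=3: V̂ = 6 + 3.5·3 = 16.5; e = 16 − 16.5 = -0.5
x=4: V̂ = 6 + 3.5·4 = 20; e = 18 − 20 = -2
x=5: V̂ = 6 + 3.5·5 = 23.5; e = 24.8 − 23.5 = 1.3
x=6: V̂ = 6 + 3.5·6 = 27; e = 26.9 − 27 = -0.1
x=7: V̂ = 6 + 3.5·7 = 30.5; e = 30.9 − 30.5 = 0.4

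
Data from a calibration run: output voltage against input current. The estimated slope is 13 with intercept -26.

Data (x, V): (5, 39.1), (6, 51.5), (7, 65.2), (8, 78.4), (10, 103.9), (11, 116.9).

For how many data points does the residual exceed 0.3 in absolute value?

2

x=5: ŷ = -26 + 13·5 = 39; e = 39.1 − 39 = 0.1
x=6: ŷ = -26 + 13·6 = 52; e = 51.5 − 52 = -0.5
x=7: ŷ = -26 + 13·7 = 65; e = 65.2 − 65 = 0.2
x=8: ŷ = -26 + 13·8 = 78; e = 78.4 − 78 = 0.4
x=10: ŷ = -26 + 13·10 = 104; e = 103.9 − 104 = -0.1
x=11: ŷ = -26 + 13·11 = 117; e = 116.9 − 117 = -0.1
|e| > 0.3: x=6 (|e|=0.5), x=8 (|e|=0.4) → 2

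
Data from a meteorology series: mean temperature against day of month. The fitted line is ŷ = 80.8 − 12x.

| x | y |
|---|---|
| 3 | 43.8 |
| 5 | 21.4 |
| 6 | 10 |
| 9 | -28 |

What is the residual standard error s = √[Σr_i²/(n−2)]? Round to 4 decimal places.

s = 1.3115

x=3: ŷ = 80.8 − 12·3 = 44.8; r = 43.8 − 44.8 = -1
x=5: ŷ = 80.8 − 12·5 = 20.8; r = 21.4 − 20.8 = 0.6
x=6: ŷ = 80.8 − 12·6 = 8.8; r = 10 − 8.8 = 1.2
x=9: ŷ = 80.8 − 12·9 = -27.2; r = -28 − (-27.2) = -0.8
SSE = 1 + 0.36 + 1.44 + 0.64 = 3.44
s = √(3.44/2) = √1.72 ≈ 1.3115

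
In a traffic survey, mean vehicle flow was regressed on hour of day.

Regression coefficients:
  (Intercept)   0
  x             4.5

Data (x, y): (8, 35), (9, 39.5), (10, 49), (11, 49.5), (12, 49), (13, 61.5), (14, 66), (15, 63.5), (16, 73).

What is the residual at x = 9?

ŷ = 4.5·9 = 40.5
r = 39.5 − 40.5 = -1

r = -1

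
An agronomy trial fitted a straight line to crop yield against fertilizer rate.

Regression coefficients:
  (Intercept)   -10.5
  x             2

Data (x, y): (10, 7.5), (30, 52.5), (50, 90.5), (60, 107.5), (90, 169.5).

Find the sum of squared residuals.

x=10: ŷ = -10.5 + 2·10 = 9.5; r = 7.5 − 9.5 = -2
x=30: ŷ = -10.5 + 2·30 = 49.5; r = 52.5 − 49.5 = 3
x=50: ŷ = -10.5 + 2·50 = 89.5; r = 90.5 − 89.5 = 1
x=60: ŷ = -10.5 + 2·60 = 109.5; r = 107.5 − 109.5 = -2
x=90: ŷ = -10.5 + 2·90 = 169.5; r = 169.5 − 169.5 = 0
SSE = 4 + 9 + 1 + 4 + 0 = 18

SSE = 18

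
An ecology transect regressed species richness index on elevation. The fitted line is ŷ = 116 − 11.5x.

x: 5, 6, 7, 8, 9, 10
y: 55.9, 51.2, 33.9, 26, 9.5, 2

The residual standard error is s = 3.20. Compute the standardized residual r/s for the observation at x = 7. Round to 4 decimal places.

-0.5000

ŷ = 116 − 11.5·7 = 35.5
r = 33.9 − 35.5 = -1.6
r/s = -1.6 / 3.20 = -0.5000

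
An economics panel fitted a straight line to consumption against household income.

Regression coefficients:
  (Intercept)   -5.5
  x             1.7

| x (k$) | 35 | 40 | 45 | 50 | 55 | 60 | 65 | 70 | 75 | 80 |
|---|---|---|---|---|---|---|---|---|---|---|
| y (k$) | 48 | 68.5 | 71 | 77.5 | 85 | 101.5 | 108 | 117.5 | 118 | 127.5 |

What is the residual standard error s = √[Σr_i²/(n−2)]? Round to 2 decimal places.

x=35: ŷ = -5.5 + 1.7·35 = 54; r = 48 − 54 = -6
x=40: ŷ = -5.5 + 1.7·40 = 62.5; r = 68.5 − 62.5 = 6
x=45: ŷ = -5.5 + 1.7·45 = 71; r = 71 − 71 = 0
x=50: ŷ = -5.5 + 1.7·50 = 79.5; r = 77.5 − 79.5 = -2
x=55: ŷ = -5.5 + 1.7·55 = 88; r = 85 − 88 = -3
x=60: ŷ = -5.5 + 1.7·60 = 96.5; r = 101.5 − 96.5 = 5
x=65: ŷ = -5.5 + 1.7·65 = 105; r = 108 − 105 = 3
x=70: ŷ = -5.5 + 1.7·70 = 113.5; r = 117.5 − 113.5 = 4
x=75: ŷ = -5.5 + 1.7·75 = 122; r = 118 − 122 = -4
x=80: ŷ = -5.5 + 1.7·80 = 130.5; r = 127.5 − 130.5 = -3
SSE = 36 + 36 + 0 + 4 + 9 + 25 + 9 + 16 + 16 + 9 = 160
s = √(160/8) = √20 ≈ 4.47

s = 4.47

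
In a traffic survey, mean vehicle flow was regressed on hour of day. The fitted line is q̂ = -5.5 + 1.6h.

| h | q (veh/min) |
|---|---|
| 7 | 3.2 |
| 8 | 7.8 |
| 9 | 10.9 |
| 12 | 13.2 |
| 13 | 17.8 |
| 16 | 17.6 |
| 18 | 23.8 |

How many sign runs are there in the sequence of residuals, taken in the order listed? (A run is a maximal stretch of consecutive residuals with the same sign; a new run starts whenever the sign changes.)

6 runs

h=7: q̂ = -5.5 + 1.6·7 = 5.7; r = 3.2 − 5.7 = -2.5
h=8: q̂ = -5.5 + 1.6·8 = 7.3; r = 7.8 − 7.3 = 0.5
h=9: q̂ = -5.5 + 1.6·9 = 8.9; r = 10.9 − 8.9 = 2
h=12: q̂ = -5.5 + 1.6·12 = 13.7; r = 13.2 − 13.7 = -0.5
h=13: q̂ = -5.5 + 1.6·13 = 15.3; r = 17.8 − 15.3 = 2.5
h=16: q̂ = -5.5 + 1.6·16 = 20.1; r = 17.6 − 20.1 = -2.5
h=18: q̂ = -5.5 + 1.6·18 = 23.3; r = 23.8 − 23.3 = 0.5
Signs: − + + − + − +
Runs: −×1, +×2, −×1, +×1, −×1, +×1 → 6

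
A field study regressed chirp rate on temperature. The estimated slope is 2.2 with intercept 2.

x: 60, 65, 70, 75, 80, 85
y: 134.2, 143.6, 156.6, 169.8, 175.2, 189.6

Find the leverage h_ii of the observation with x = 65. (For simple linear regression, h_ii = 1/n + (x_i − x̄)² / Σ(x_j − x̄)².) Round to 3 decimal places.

h = 0.295

x̄ = (60 + 65 + 70 + 75 + 80 + 85)/6 = 72.5
Σ(x − x̄)² = 156.25 + 56.25 + 6.25 + 6.25 + 56.25 + 156.25 = 437.5
h = 1/6 + (-7.5)²/437.5 = 0.166667 + 0.128571 = 0.295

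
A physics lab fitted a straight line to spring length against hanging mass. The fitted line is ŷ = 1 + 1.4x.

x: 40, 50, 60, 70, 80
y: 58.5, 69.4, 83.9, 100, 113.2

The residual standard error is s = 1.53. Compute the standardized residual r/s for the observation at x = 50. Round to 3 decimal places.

ŷ = 1 + 1.4·50 = 71
r = 69.4 − 71 = -1.6
r/s = -1.6 / 1.53 = -1.046

-1.046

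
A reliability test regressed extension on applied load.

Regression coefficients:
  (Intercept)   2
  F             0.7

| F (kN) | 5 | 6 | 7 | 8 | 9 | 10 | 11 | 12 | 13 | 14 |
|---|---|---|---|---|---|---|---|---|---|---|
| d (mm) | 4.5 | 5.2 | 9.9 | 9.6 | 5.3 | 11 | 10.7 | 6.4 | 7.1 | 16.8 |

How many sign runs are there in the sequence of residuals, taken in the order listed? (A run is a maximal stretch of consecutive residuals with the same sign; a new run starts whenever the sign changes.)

6 runs

F=5: d̂ = 2 + 0.7·5 = 5.5; e = 4.5 − 5.5 = -1
F=6: d̂ = 2 + 0.7·6 = 6.2; e = 5.2 − 6.2 = -1
F=7: d̂ = 2 + 0.7·7 = 6.9; e = 9.9 − 6.9 = 3
F=8: d̂ = 2 + 0.7·8 = 7.6; e = 9.6 − 7.6 = 2
F=9: d̂ = 2 + 0.7·9 = 8.3; e = 5.3 − 8.3 = -3
F=10: d̂ = 2 + 0.7·10 = 9; e = 11 − 9 = 2
F=11: d̂ = 2 + 0.7·11 = 9.7; e = 10.7 − 9.7 = 1
F=12: d̂ = 2 + 0.7·12 = 10.4; e = 6.4 − 10.4 = -4
F=13: d̂ = 2 + 0.7·13 = 11.1; e = 7.1 − 11.1 = -4
F=14: d̂ = 2 + 0.7·14 = 11.8; e = 16.8 − 11.8 = 5
Signs: − − + + − + + − − +
Runs: −×2, +×2, −×1, +×2, −×2, +×1 → 6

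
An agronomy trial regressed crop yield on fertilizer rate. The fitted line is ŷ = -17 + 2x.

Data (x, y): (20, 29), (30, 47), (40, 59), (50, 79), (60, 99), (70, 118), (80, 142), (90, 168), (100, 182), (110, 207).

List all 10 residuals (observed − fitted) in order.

6, 4, -4, -4, -4, -5, -1, 5, -1, 4

x=20: ŷ = -17 + 2·20 = 23; r = 29 − 23 = 6
x=30: ŷ = -17 + 2·30 = 43; r = 47 − 43 = 4
x=40: ŷ = -17 + 2·40 = 63; r = 59 − 63 = -4
x=50: ŷ = -17 + 2·50 = 83; r = 79 − 83 = -4
x=60: ŷ = -17 + 2·60 = 103; r = 99 − 103 = -4
x=70: ŷ = -17 + 2·70 = 123; r = 118 − 123 = -5
x=80: ŷ = -17 + 2·80 = 143; r = 142 − 143 = -1
x=90: ŷ = -17 + 2·90 = 163; r = 168 − 163 = 5
x=100: ŷ = -17 + 2·100 = 183; r = 182 − 183 = -1
x=110: ŷ = -17 + 2·110 = 203; r = 207 − 203 = 4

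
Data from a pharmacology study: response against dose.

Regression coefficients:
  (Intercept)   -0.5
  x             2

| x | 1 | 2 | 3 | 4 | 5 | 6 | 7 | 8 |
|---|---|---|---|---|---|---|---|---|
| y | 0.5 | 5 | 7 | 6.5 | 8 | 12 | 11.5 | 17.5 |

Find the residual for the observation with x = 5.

ŷ = -0.5 + 2·5 = 9.5
e = 8 − 9.5 = -1.5

e = -1.5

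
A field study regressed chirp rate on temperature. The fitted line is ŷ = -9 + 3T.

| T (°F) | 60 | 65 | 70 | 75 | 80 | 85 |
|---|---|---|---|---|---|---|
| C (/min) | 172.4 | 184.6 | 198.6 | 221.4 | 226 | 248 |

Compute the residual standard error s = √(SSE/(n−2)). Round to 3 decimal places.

T=60: ŷ = -9 + 3·60 = 171; e = 172.4 − 171 = 1.4
T=65: ŷ = -9 + 3·65 = 186; e = 184.6 − 186 = -1.4
T=70: ŷ = -9 + 3·70 = 201; e = 198.6 − 201 = -2.4
T=75: ŷ = -9 + 3·75 = 216; e = 221.4 − 216 = 5.4
T=80: ŷ = -9 + 3·80 = 231; e = 226 − 231 = -5
T=85: ŷ = -9 + 3·85 = 246; e = 248 − 246 = 2
SSE = 1.96 + 1.96 + 5.76 + 29.16 + 25 + 4 = 67.84
s = √(67.84/4) = √16.96 ≈ 4.118

s = 4.118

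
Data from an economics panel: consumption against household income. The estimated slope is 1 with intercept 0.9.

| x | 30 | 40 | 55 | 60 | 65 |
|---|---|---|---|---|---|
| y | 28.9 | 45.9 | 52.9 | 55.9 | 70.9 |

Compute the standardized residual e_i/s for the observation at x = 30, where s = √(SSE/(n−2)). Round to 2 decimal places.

-0.37

x=30: ŷ = 0.9 + 30 = 30.9; e = 28.9 − 30.9 = -2
x=40: ŷ = 0.9 + 40 = 40.9; e = 45.9 − 40.9 = 5
x=55: ŷ = 0.9 + 55 = 55.9; e = 52.9 − 55.9 = -3
x=60: ŷ = 0.9 + 60 = 60.9; e = 55.9 − 60.9 = -5
x=65: ŷ = 0.9 + 65 = 65.9; e = 70.9 − 65.9 = 5
SSE = 4 + 25 + 9 + 25 + 25 = 88
s = √(88/3) = 5.41603
e/s = -2 / 5.41603 = -0.37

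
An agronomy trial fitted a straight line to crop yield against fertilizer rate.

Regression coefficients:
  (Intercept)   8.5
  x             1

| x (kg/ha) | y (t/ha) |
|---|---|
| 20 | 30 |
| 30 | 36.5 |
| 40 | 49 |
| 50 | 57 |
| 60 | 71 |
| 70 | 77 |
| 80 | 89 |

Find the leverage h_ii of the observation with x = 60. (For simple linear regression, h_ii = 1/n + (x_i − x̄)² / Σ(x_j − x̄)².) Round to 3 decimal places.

h = 0.179

x̄ = (20 + 30 + 40 + 50 + 60 + 70 + 80)/7 = 50
Σ(x − x̄)² = 900 + 400 + 100 + 0 + 100 + 400 + 900 = 2800
h = 1/7 + (10)²/2800 = 0.142857 + 0.0357143 = 0.179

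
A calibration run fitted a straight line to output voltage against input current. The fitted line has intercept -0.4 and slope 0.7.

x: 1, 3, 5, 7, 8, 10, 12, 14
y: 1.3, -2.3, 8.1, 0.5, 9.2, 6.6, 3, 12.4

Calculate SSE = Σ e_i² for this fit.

SSE = 108

x=1: ŷ = -0.4 + 0.7·1 = 0.3; e = 1.3 − 0.3 = 1
x=3: ŷ = -0.4 + 0.7·3 = 1.7; e = -2.3 − 1.7 = -4
x=5: ŷ = -0.4 + 0.7·5 = 3.1; e = 8.1 − 3.1 = 5
x=7: ŷ = -0.4 + 0.7·7 = 4.5; e = 0.5 − 4.5 = -4
x=8: ŷ = -0.4 + 0.7·8 = 5.2; e = 9.2 − 5.2 = 4
x=10: ŷ = -0.4 + 0.7·10 = 6.6; e = 6.6 − 6.6 = 0
x=12: ŷ = -0.4 + 0.7·12 = 8; e = 3 − 8 = -5
x=14: ŷ = -0.4 + 0.7·14 = 9.4; e = 12.4 − 9.4 = 3
SSE = 1 + 16 + 25 + 16 + 16 + 0 + 25 + 9 = 108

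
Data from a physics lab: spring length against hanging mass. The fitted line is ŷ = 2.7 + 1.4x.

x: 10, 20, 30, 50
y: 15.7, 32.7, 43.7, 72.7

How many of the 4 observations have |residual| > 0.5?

3

x=10: ŷ = 2.7 + 1.4·10 = 16.7; e = 15.7 − 16.7 = -1
x=20: ŷ = 2.7 + 1.4·20 = 30.7; e = 32.7 − 30.7 = 2
x=30: ŷ = 2.7 + 1.4·30 = 44.7; e = 43.7 − 44.7 = -1
x=50: ŷ = 2.7 + 1.4·50 = 72.7; e = 72.7 − 72.7 = 0
|e| > 0.5: x=10 (|e|=1), x=20 (|e|=2), x=30 (|e|=1) → 3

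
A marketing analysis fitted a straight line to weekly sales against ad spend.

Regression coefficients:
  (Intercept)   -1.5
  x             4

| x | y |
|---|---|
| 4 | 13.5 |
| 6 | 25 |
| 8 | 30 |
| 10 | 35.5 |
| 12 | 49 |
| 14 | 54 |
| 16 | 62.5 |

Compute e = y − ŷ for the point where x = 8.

e = -0.5

ŷ = -1.5 + 4·8 = 30.5
e = 30 − 30.5 = -0.5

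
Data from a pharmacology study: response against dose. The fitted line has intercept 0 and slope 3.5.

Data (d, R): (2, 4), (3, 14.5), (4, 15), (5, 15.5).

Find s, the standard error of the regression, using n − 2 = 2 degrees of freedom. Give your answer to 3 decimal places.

d=2: R̂ = 3.5·2 = 7; e = 4 − 7 = -3
d=3: R̂ = 3.5·3 = 10.5; e = 14.5 − 10.5 = 4
d=4: R̂ = 3.5·4 = 14; e = 15 − 14 = 1
d=5: R̂ = 3.5·5 = 17.5; e = 15.5 − 17.5 = -2
SSE = 9 + 16 + 1 + 4 = 30
s = √(30/2) = √15 ≈ 3.873

s = 3.873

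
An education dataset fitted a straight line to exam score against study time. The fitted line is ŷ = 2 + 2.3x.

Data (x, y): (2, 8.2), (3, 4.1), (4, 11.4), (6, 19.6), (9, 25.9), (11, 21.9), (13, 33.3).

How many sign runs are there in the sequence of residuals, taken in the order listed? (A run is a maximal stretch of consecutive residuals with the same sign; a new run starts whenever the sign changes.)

x=2: ŷ = 2 + 2.3·2 = 6.6; r = 8.2 − 6.6 = 1.6
x=3: ŷ = 2 + 2.3·3 = 8.9; r = 4.1 − 8.9 = -4.8
x=4: ŷ = 2 + 2.3·4 = 11.2; r = 11.4 − 11.2 = 0.2
x=6: ŷ = 2 + 2.3·6 = 15.8; r = 19.6 − 15.8 = 3.8
x=9: ŷ = 2 + 2.3·9 = 22.7; r = 25.9 − 22.7 = 3.2
x=11: ŷ = 2 + 2.3·11 = 27.3; r = 21.9 − 27.3 = -5.4
x=13: ŷ = 2 + 2.3·13 = 31.9; r = 33.3 − 31.9 = 1.4
Signs: + − + + + − +
Runs: +×1, −×1, +×3, −×1, +×1 → 5

5 runs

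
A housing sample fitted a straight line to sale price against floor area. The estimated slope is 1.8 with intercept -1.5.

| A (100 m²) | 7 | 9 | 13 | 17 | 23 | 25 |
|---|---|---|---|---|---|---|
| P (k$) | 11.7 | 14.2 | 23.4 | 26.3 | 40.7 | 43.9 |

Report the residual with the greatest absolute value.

r = -2.8

A=7: ŷ = -1.5 + 1.8·7 = 11.1; r = 11.7 − 11.1 = 0.6
A=9: ŷ = -1.5 + 1.8·9 = 14.7; r = 14.2 − 14.7 = -0.5
A=13: ŷ = -1.5 + 1.8·13 = 21.9; r = 23.4 − 21.9 = 1.5
A=17: ŷ = -1.5 + 1.8·17 = 29.1; r = 26.3 − 29.1 = -2.8
A=23: ŷ = -1.5 + 1.8·23 = 39.9; r = 40.7 − 39.9 = 0.8
A=25: ŷ = -1.5 + 1.8·25 = 43.5; r = 43.9 − 43.5 = 0.4
Largest |r| is 2.8 at A = 17, residual -2.8.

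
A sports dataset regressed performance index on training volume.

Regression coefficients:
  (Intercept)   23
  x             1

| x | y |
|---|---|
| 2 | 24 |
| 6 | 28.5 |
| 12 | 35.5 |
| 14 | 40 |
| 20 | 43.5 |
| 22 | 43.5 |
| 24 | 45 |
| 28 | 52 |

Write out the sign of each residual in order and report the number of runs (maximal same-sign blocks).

x=2: ŷ = 23 + 2 = 25; e = 24 − 25 = -1
x=6: ŷ = 23 + 6 = 29; e = 28.5 − 29 = -0.5
x=12: ŷ = 23 + 12 = 35; e = 35.5 − 35 = 0.5
x=14: ŷ = 23 + 14 = 37; e = 40 − 37 = 3
x=20: ŷ = 23 + 20 = 43; e = 43.5 − 43 = 0.5
x=22: ŷ = 23 + 22 = 45; e = 43.5 − 45 = -1.5
x=24: ŷ = 23 + 24 = 47; e = 45 − 47 = -2
x=28: ŷ = 23 + 28 = 51; e = 52 − 51 = 1
Signs: − − + + + − − +
Runs: −×2, +×3, −×2, +×1 → 4

4 runs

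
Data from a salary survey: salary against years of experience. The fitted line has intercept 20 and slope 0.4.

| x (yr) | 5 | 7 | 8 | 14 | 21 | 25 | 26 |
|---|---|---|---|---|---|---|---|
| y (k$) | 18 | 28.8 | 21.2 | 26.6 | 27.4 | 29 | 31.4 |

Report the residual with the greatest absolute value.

x=5: ŷ = 20 + 0.4·5 = 22; e = 18 − 22 = -4
x=7: ŷ = 20 + 0.4·7 = 22.8; e = 28.8 − 22.8 = 6
x=8: ŷ = 20 + 0.4·8 = 23.2; e = 21.2 − 23.2 = -2
x=14: ŷ = 20 + 0.4·14 = 25.6; e = 26.6 − 25.6 = 1
x=21: ŷ = 20 + 0.4·21 = 28.4; e = 27.4 − 28.4 = -1
x=25: ŷ = 20 + 0.4·25 = 30; e = 29 − 30 = -1
x=26: ŷ = 20 + 0.4·26 = 30.4; e = 31.4 − 30.4 = 1
Largest |e| is 6 at x = 7, residual 6.

e = 6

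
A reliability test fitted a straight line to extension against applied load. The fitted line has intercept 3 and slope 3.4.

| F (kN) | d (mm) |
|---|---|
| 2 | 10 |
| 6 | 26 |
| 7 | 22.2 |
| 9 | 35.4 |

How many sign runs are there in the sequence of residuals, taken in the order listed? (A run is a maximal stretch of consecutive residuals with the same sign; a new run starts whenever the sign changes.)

3 runs

F=2: ŷ = 3 + 3.4·2 = 9.8; r = 10 − 9.8 = 0.2
F=6: ŷ = 3 + 3.4·6 = 23.4; r = 26 − 23.4 = 2.6
F=7: ŷ = 3 + 3.4·7 = 26.8; r = 22.2 − 26.8 = -4.6
F=9: ŷ = 3 + 3.4·9 = 33.6; r = 35.4 − 33.6 = 1.8
Signs: + + − +
Runs: +×2, −×1, +×1 → 3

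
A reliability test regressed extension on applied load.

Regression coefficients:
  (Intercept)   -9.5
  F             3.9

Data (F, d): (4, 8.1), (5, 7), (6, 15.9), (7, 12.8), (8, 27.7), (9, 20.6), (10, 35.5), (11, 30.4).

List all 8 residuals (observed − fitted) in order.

F=4: ŷ = -9.5 + 3.9·4 = 6.1; r = 8.1 − 6.1 = 2
F=5: ŷ = -9.5 + 3.9·5 = 10; r = 7 − 10 = -3
F=6: ŷ = -9.5 + 3.9·6 = 13.9; r = 15.9 − 13.9 = 2
F=7: ŷ = -9.5 + 3.9·7 = 17.8; r = 12.8 − 17.8 = -5
F=8: ŷ = -9.5 + 3.9·8 = 21.7; r = 27.7 − 21.7 = 6
F=9: ŷ = -9.5 + 3.9·9 = 25.6; r = 20.6 − 25.6 = -5
F=10: ŷ = -9.5 + 3.9·10 = 29.5; r = 35.5 − 29.5 = 6
F=11: ŷ = -9.5 + 3.9·11 = 33.4; r = 30.4 − 33.4 = -3

2, -3, 2, -5, 6, -5, 6, -3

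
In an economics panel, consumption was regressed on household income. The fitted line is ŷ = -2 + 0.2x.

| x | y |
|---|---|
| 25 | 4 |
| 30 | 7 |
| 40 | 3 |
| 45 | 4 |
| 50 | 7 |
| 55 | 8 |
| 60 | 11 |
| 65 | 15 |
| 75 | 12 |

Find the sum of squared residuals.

SSE = 48

x=25: ŷ = -2 + 0.2·25 = 3; e = 4 − 3 = 1
x=30: ŷ = -2 + 0.2·30 = 4; e = 7 − 4 = 3
x=40: ŷ = -2 + 0.2·40 = 6; e = 3 − 6 = -3
x=45: ŷ = -2 + 0.2·45 = 7; e = 4 − 7 = -3
x=50: ŷ = -2 + 0.2·50 = 8; e = 7 − 8 = -1
x=55: ŷ = -2 + 0.2·55 = 9; e = 8 − 9 = -1
x=60: ŷ = -2 + 0.2·60 = 10; e = 11 − 10 = 1
x=65: ŷ = -2 + 0.2·65 = 11; e = 15 − 11 = 4
x=75: ŷ = -2 + 0.2·75 = 13; e = 12 − 13 = -1
SSE = 1 + 9 + 9 + 9 + 1 + 1 + 1 + 16 + 1 = 48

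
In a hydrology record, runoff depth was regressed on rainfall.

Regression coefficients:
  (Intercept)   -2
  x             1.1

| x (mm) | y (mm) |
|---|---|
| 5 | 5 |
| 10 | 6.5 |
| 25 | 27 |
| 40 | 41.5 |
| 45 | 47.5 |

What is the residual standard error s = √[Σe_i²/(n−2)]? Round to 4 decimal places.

s = 1.9149

x=5: ŷ = -2 + 1.1·5 = 3.5; e = 5 − 3.5 = 1.5
x=10: ŷ = -2 + 1.1·10 = 9; e = 6.5 − 9 = -2.5
x=25: ŷ = -2 + 1.1·25 = 25.5; e = 27 − 25.5 = 1.5
x=40: ŷ = -2 + 1.1·40 = 42; e = 41.5 − 42 = -0.5
x=45: ŷ = -2 + 1.1·45 = 47.5; e = 47.5 − 47.5 = 0
SSE = 2.25 + 6.25 + 2.25 + 0.25 + 0 = 11
s = √(11/3) = √3.66667 ≈ 1.9149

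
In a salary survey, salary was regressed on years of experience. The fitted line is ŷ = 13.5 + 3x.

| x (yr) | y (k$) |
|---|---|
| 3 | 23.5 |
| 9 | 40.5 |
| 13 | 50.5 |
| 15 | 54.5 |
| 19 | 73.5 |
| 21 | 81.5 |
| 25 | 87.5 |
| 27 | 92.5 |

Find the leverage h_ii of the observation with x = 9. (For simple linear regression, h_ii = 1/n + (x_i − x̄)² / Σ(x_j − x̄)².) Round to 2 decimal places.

x̄ = (3 + 9 + 13 + 15 + 19 + 21 + 25 + 27)/8 = 16.5
Σ(x − x̄)² = 182.25 + 56.25 + 12.25 + 2.25 + 6.25 + 20.25 + 72.25 + 110.25 = 462
h = 1/8 + (-7.5)²/462 = 0.125 + 0.121753 = 0.25

h = 0.25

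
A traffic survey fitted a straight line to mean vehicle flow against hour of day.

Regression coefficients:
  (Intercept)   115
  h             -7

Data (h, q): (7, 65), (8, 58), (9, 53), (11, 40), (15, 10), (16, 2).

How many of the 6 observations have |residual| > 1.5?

h=7: q̂ = 115 − 7·7 = 66; r = 65 − 66 = -1
h=8: q̂ = 115 − 7·8 = 59; r = 58 − 59 = -1
h=9: q̂ = 115 − 7·9 = 52; r = 53 − 52 = 1
h=11: q̂ = 115 − 7·11 = 38; r = 40 − 38 = 2
h=15: q̂ = 115 − 7·15 = 10; r = 10 − 10 = 0
h=16: q̂ = 115 − 7·16 = 3; r = 2 − 3 = -1
|r| > 1.5: h=11 (|r|=2) → 1

1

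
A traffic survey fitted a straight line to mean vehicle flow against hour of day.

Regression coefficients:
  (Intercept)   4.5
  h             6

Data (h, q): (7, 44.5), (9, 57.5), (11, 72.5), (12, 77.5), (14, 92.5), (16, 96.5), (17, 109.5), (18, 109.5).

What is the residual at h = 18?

e = -3

ŷ = 4.5 + 6·18 = 112.5
e = 109.5 − 112.5 = -3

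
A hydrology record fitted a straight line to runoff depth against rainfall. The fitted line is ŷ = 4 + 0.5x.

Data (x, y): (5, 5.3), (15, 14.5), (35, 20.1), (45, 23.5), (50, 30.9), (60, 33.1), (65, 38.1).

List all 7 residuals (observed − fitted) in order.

x=5: ŷ = 4 + 0.5·5 = 6.5; e = 5.3 − 6.5 = -1.2
x=15: ŷ = 4 + 0.5·15 = 11.5; e = 14.5 − 11.5 = 3
x=35: ŷ = 4 + 0.5·35 = 21.5; e = 20.1 − 21.5 = -1.4
x=45: ŷ = 4 + 0.5·45 = 26.5; e = 23.5 − 26.5 = -3
x=50: ŷ = 4 + 0.5·50 = 29; e = 30.9 − 29 = 1.9
x=60: ŷ = 4 + 0.5·60 = 34; e = 33.1 − 34 = -0.9
x=65: ŷ = 4 + 0.5·65 = 36.5; e = 38.1 − 36.5 = 1.6

-1.2, 3, -1.4, -3, 1.9, -0.9, 1.6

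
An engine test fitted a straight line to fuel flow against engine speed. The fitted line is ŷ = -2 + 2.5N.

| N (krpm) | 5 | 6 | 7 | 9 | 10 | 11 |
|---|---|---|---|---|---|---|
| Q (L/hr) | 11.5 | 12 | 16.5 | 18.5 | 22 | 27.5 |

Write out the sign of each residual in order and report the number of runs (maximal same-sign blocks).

N=5: ŷ = -2 + 2.5·5 = 10.5; e = 11.5 − 10.5 = 1
N=6: ŷ = -2 + 2.5·6 = 13; e = 12 − 13 = -1
N=7: ŷ = -2 + 2.5·7 = 15.5; e = 16.5 − 15.5 = 1
N=9: ŷ = -2 + 2.5·9 = 20.5; e = 18.5 − 20.5 = -2
N=10: ŷ = -2 + 2.5·10 = 23; e = 22 − 23 = -1
N=11: ŷ = -2 + 2.5·11 = 25.5; e = 27.5 − 25.5 = 2
Signs: + − + − − +
Runs: +×1, −×1, +×1, −×2, +×1 → 5

5 runs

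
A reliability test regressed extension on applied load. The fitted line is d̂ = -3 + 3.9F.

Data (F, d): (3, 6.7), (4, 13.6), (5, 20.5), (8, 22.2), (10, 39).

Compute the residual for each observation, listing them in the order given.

F=3: d̂ = -3 + 3.9·3 = 8.7; r = 6.7 − 8.7 = -2
F=4: d̂ = -3 + 3.9·4 = 12.6; r = 13.6 − 12.6 = 1
F=5: d̂ = -3 + 3.9·5 = 16.5; r = 20.5 − 16.5 = 4
F=8: d̂ = -3 + 3.9·8 = 28.2; r = 22.2 − 28.2 = -6
F=10: d̂ = -3 + 3.9·10 = 36; r = 39 − 36 = 3

-2, 1, 4, -6, 3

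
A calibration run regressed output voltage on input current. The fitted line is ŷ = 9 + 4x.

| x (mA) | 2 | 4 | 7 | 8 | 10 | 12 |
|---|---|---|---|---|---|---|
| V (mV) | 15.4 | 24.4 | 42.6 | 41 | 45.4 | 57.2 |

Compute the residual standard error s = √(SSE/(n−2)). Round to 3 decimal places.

x=2: ŷ = 9 + 4·2 = 17; r = 15.4 − 17 = -1.6
x=4: ŷ = 9 + 4·4 = 25; r = 24.4 − 25 = -0.6
x=7: ŷ = 9 + 4·7 = 37; r = 42.6 − 37 = 5.6
x=8: ŷ = 9 + 4·8 = 41; r = 41 − 41 = 0
x=10: ŷ = 9 + 4·10 = 49; r = 45.4 − 49 = -3.6
x=12: ŷ = 9 + 4·12 = 57; r = 57.2 − 57 = 0.2
SSE = 2.56 + 0.36 + 31.36 + 0 + 12.96 + 0.04 = 47.28
s = √(47.28/4) = √11.82 ≈ 3.438

s = 3.438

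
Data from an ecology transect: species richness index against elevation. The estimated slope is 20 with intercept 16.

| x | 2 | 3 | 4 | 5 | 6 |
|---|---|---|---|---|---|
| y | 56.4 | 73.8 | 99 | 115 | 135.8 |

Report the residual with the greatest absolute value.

r = 3

x=2: ŷ = 16 + 20·2 = 56; r = 56.4 − 56 = 0.4
x=3: ŷ = 16 + 20·3 = 76; r = 73.8 − 76 = -2.2
x=4: ŷ = 16 + 20·4 = 96; r = 99 − 96 = 3
x=5: ŷ = 16 + 20·5 = 116; r = 115 − 116 = -1
x=6: ŷ = 16 + 20·6 = 136; r = 135.8 − 136 = -0.2
Largest |r| is 3 at x = 4, residual 3.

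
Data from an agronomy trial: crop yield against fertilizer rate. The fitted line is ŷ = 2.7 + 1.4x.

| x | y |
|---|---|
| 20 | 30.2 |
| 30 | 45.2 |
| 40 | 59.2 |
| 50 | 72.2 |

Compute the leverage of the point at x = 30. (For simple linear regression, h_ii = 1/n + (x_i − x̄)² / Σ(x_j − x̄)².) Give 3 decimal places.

x̄ = (20 + 30 + 40 + 50)/4 = 35
Σ(x − x̄)² = 225 + 25 + 25 + 225 = 500
h = 1/4 + (-5)²/500 = 0.25 + 0.05 = 0.300

h = 0.300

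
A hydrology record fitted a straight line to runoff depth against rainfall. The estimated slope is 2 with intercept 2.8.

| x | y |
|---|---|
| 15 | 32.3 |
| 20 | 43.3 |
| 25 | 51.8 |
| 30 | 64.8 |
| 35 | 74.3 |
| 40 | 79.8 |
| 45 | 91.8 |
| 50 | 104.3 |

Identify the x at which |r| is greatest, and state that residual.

x = 40, r = -3

x=15: ŷ = 2.8 + 2·15 = 32.8; r = 32.3 − 32.8 = -0.5
x=20: ŷ = 2.8 + 2·20 = 42.8; r = 43.3 − 42.8 = 0.5
x=25: ŷ = 2.8 + 2·25 = 52.8; r = 51.8 − 52.8 = -1
x=30: ŷ = 2.8 + 2·30 = 62.8; r = 64.8 − 62.8 = 2
x=35: ŷ = 2.8 + 2·35 = 72.8; r = 74.3 − 72.8 = 1.5
x=40: ŷ = 2.8 + 2·40 = 82.8; r = 79.8 − 82.8 = -3
x=45: ŷ = 2.8 + 2·45 = 92.8; r = 91.8 − 92.8 = -1
x=50: ŷ = 2.8 + 2·50 = 102.8; r = 104.3 − 102.8 = 1.5
Largest |r| is 3 at x = 40, residual -3.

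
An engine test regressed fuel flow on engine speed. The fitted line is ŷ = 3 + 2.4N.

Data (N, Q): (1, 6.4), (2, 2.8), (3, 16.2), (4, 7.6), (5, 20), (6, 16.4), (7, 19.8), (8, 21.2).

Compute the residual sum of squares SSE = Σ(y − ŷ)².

SSE = 114

N=1: ŷ = 3 + 2.4·1 = 5.4; e = 6.4 − 5.4 = 1
N=2: ŷ = 3 + 2.4·2 = 7.8; e = 2.8 − 7.8 = -5
N=3: ŷ = 3 + 2.4·3 = 10.2; e = 16.2 − 10.2 = 6
N=4: ŷ = 3 + 2.4·4 = 12.6; e = 7.6 − 12.6 = -5
N=5: ŷ = 3 + 2.4·5 = 15; e = 20 − 15 = 5
N=6: ŷ = 3 + 2.4·6 = 17.4; e = 16.4 − 17.4 = -1
N=7: ŷ = 3 + 2.4·7 = 19.8; e = 19.8 − 19.8 = 0
N=8: ŷ = 3 + 2.4·8 = 22.2; e = 21.2 − 22.2 = -1
SSE = 1 + 25 + 36 + 25 + 25 + 1 + 0 + 1 = 114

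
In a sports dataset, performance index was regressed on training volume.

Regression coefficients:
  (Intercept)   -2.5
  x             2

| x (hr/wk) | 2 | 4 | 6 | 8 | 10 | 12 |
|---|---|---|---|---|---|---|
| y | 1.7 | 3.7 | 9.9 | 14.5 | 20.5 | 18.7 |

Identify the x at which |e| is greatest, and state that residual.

x=2: ŷ = -2.5 + 2·2 = 1.5; e = 1.7 − 1.5 = 0.2
x=4: ŷ = -2.5 + 2·4 = 5.5; e = 3.7 − 5.5 = -1.8
x=6: ŷ = -2.5 + 2·6 = 9.5; e = 9.9 − 9.5 = 0.4
x=8: ŷ = -2.5 + 2·8 = 13.5; e = 14.5 − 13.5 = 1
x=10: ŷ = -2.5 + 2·10 = 17.5; e = 20.5 − 17.5 = 3
x=12: ŷ = -2.5 + 2·12 = 21.5; e = 18.7 − 21.5 = -2.8
Largest |e| is 3 at x = 10, residual 3.

x = 10, e = 3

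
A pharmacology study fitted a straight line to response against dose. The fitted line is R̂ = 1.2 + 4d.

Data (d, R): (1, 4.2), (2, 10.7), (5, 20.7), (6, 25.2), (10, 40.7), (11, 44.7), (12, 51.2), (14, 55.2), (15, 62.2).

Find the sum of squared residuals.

d=1: R̂ = 1.2 + 4·1 = 5.2; e = 4.2 − 5.2 = -1
d=2: R̂ = 1.2 + 4·2 = 9.2; e = 10.7 − 9.2 = 1.5
d=5: R̂ = 1.2 + 4·5 = 21.2; e = 20.7 − 21.2 = -0.5
d=6: R̂ = 1.2 + 4·6 = 25.2; e = 25.2 − 25.2 = 0
d=10: R̂ = 1.2 + 4·10 = 41.2; e = 40.7 − 41.2 = -0.5
d=11: R̂ = 1.2 + 4·11 = 45.2; e = 44.7 − 45.2 = -0.5
d=12: R̂ = 1.2 + 4·12 = 49.2; e = 51.2 − 49.2 = 2
d=14: R̂ = 1.2 + 4·14 = 57.2; e = 55.2 − 57.2 = -2
d=15: R̂ = 1.2 + 4·15 = 61.2; e = 62.2 − 61.2 = 1
SSE = 1 + 2.25 + 0.25 + 0 + 0.25 + 0.25 + 4 + 4 + 1 = 13

SSE = 13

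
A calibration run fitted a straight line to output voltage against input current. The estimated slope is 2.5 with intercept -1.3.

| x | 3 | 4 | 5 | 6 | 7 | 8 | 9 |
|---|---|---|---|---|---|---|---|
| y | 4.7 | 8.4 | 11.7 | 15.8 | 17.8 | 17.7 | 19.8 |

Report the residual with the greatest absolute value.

r = 2.1

x=3: ŷ = -1.3 + 2.5·3 = 6.2; r = 4.7 − 6.2 = -1.5
x=4: ŷ = -1.3 + 2.5·4 = 8.7; r = 8.4 − 8.7 = -0.3
x=5: ŷ = -1.3 + 2.5·5 = 11.2; r = 11.7 − 11.2 = 0.5
x=6: ŷ = -1.3 + 2.5·6 = 13.7; r = 15.8 − 13.7 = 2.1
x=7: ŷ = -1.3 + 2.5·7 = 16.2; r = 17.8 − 16.2 = 1.6
x=8: ŷ = -1.3 + 2.5·8 = 18.7; r = 17.7 − 18.7 = -1
x=9: ŷ = -1.3 + 2.5·9 = 21.2; r = 19.8 − 21.2 = -1.4
Largest |r| is 2.1 at x = 6, residual 2.1.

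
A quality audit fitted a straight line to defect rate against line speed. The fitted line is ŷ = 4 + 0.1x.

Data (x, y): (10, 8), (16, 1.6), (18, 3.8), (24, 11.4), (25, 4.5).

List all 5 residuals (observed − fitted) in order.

x=10: ŷ = 4 + 0.1·10 = 5; e = 8 − 5 = 3
x=16: ŷ = 4 + 0.1·16 = 5.6; e = 1.6 − 5.6 = -4
x=18: ŷ = 4 + 0.1·18 = 5.8; e = 3.8 − 5.8 = -2
x=24: ŷ = 4 + 0.1·24 = 6.4; e = 11.4 − 6.4 = 5
x=25: ŷ = 4 + 0.1·25 = 6.5; e = 4.5 − 6.5 = -2

3, -4, -2, 5, -2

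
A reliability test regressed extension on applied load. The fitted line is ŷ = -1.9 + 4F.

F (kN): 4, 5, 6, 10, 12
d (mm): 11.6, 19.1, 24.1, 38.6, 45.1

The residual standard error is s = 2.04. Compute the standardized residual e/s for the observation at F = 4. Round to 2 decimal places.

ŷ = -1.9 + 4·4 = 14.1
e = 11.6 − 14.1 = -2.5
e/s = -2.5 / 2.04 = -1.23

-1.23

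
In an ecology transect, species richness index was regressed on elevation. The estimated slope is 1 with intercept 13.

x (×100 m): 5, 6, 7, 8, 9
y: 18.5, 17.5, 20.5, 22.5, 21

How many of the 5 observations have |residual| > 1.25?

2

x=5: ŷ = 13 + 5 = 18; r = 18.5 − 18 = 0.5
x=6: ŷ = 13 + 6 = 19; r = 17.5 − 19 = -1.5
x=7: ŷ = 13 + 7 = 20; r = 20.5 − 20 = 0.5
x=8: ŷ = 13 + 8 = 21; r = 22.5 − 21 = 1.5
x=9: ŷ = 13 + 9 = 22; r = 21 − 22 = -1
|r| > 1.25: x=6 (|r|=1.5), x=8 (|r|=1.5) → 2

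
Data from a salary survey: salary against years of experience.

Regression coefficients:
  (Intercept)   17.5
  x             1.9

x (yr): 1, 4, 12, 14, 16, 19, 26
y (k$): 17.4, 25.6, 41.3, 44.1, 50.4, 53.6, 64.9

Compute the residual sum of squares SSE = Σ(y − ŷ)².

SSE = 15.5

x=1: ŷ = 17.5 + 1.9·1 = 19.4; r = 17.4 − 19.4 = -2
x=4: ŷ = 17.5 + 1.9·4 = 25.1; r = 25.6 − 25.1 = 0.5
x=12: ŷ = 17.5 + 1.9·12 = 40.3; r = 41.3 − 40.3 = 1
x=14: ŷ = 17.5 + 1.9·14 = 44.1; r = 44.1 − 44.1 = 0
x=16: ŷ = 17.5 + 1.9·16 = 47.9; r = 50.4 − 47.9 = 2.5
x=19: ŷ = 17.5 + 1.9·19 = 53.6; r = 53.6 − 53.6 = 0
x=26: ŷ = 17.5 + 1.9·26 = 66.9; r = 64.9 − 66.9 = -2
SSE = 4 + 0.25 + 1 + 0 + 6.25 + 0 + 4 = 15.5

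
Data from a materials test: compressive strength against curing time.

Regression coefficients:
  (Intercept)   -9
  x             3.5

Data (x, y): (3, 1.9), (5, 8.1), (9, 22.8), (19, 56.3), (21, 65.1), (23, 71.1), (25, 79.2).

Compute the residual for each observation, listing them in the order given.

0.4, -0.4, 0.3, -1.2, 0.6, -0.4, 0.7

x=3: ŷ = -9 + 3.5·3 = 1.5; e = 1.9 − 1.5 = 0.4
x=5: ŷ = -9 + 3.5·5 = 8.5; e = 8.1 − 8.5 = -0.4
x=9: ŷ = -9 + 3.5·9 = 22.5; e = 22.8 − 22.5 = 0.3
x=19: ŷ = -9 + 3.5·19 = 57.5; e = 56.3 − 57.5 = -1.2
x=21: ŷ = -9 + 3.5·21 = 64.5; e = 65.1 − 64.5 = 0.6
x=23: ŷ = -9 + 3.5·23 = 71.5; e = 71.1 − 71.5 = -0.4
x=25: ŷ = -9 + 3.5·25 = 78.5; e = 79.2 − 78.5 = 0.7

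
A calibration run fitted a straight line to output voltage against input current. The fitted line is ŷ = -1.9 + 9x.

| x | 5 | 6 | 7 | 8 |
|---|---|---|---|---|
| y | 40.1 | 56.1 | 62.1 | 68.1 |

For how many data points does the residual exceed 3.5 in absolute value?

1

x=5: ŷ = -1.9 + 9·5 = 43.1; r = 40.1 − 43.1 = -3
x=6: ŷ = -1.9 + 9·6 = 52.1; r = 56.1 − 52.1 = 4
x=7: ŷ = -1.9 + 9·7 = 61.1; r = 62.1 − 61.1 = 1
x=8: ŷ = -1.9 + 9·8 = 70.1; r = 68.1 − 70.1 = -2
|r| > 3.5: x=6 (|r|=4) → 1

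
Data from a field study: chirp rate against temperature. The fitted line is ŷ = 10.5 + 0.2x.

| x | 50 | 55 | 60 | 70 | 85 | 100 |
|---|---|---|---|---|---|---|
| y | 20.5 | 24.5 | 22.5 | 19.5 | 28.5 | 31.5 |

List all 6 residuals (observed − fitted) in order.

0, 3, 0, -5, 1, 1

x=50: ŷ = 10.5 + 0.2·50 = 20.5; e = 20.5 − 20.5 = 0
x=55: ŷ = 10.5 + 0.2·55 = 21.5; e = 24.5 − 21.5 = 3
x=60: ŷ = 10.5 + 0.2·60 = 22.5; e = 22.5 − 22.5 = 0
x=70: ŷ = 10.5 + 0.2·70 = 24.5; e = 19.5 − 24.5 = -5
x=85: ŷ = 10.5 + 0.2·85 = 27.5; e = 28.5 − 27.5 = 1
x=100: ŷ = 10.5 + 0.2·100 = 30.5; e = 31.5 − 30.5 = 1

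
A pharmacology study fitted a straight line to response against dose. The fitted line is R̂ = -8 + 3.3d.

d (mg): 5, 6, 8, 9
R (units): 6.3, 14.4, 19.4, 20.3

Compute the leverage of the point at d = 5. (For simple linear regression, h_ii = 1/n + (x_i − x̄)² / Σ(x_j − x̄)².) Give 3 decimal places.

d̄ = (5 + 6 + 8 + 9)/4 = 7
Σ(d − d̄)² = 4 + 1 + 1 + 4 = 10
h = 1/4 + (-2)²/10 = 0.25 + 0.4 = 0.650

h = 0.650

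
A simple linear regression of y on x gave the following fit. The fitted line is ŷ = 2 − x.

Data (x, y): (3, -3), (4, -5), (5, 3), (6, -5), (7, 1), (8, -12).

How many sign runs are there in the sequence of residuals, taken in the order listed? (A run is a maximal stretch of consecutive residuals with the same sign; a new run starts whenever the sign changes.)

x=3: ŷ = 2 − 3 = -1; r = -3 − (-1) = -2
x=4: ŷ = 2 − 4 = -2; r = -5 − (-2) = -3
x=5: ŷ = 2 − 5 = -3; r = 3 − (-3) = 6
x=6: ŷ = 2 − 6 = -4; r = -5 − (-4) = -1
x=7: ŷ = 2 − 7 = -5; r = 1 − (-5) = 6
x=8: ŷ = 2 − 8 = -6; r = -12 − (-6) = -6
Signs: − − + − + −
Runs: −×2, +×1, −×1, +×1, −×1 → 5

5 runs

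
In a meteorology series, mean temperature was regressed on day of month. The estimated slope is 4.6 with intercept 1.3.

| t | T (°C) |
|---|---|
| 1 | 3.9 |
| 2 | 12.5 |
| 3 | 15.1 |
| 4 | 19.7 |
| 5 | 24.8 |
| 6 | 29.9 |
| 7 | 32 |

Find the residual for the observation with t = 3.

T̂ = 1.3 + 4.6·3 = 15.1
r = 15.1 − 15.1 = 0

r = 0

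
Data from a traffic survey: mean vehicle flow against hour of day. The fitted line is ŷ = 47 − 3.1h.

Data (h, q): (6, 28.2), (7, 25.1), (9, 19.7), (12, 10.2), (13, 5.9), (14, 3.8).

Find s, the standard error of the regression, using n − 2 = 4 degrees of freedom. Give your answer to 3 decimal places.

s = 0.566

h=6: ŷ = 47 − 3.1·6 = 28.4; e = 28.2 − 28.4 = -0.2
h=7: ŷ = 47 − 3.1·7 = 25.3; e = 25.1 − 25.3 = -0.2
h=9: ŷ = 47 − 3.1·9 = 19.1; e = 19.7 − 19.1 = 0.6
h=12: ŷ = 47 − 3.1·12 = 9.8; e = 10.2 − 9.8 = 0.4
h=13: ŷ = 47 − 3.1·13 = 6.7; e = 5.9 − 6.7 = -0.8
h=14: ŷ = 47 − 3.1·14 = 3.6; e = 3.8 − 3.6 = 0.2
SSE = 0.04 + 0.04 + 0.36 + 0.16 + 0.64 + 0.04 = 1.28
s = √(1.28/4) = √0.32 ≈ 0.566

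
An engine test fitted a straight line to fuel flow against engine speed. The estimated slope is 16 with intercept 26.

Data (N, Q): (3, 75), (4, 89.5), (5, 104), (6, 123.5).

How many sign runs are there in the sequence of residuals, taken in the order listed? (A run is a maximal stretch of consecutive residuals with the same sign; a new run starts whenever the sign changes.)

N=3: Q̂ = 26 + 16·3 = 74; r = 75 − 74 = 1
N=4: Q̂ = 26 + 16·4 = 90; r = 89.5 − 90 = -0.5
N=5: Q̂ = 26 + 16·5 = 106; r = 104 − 106 = -2
N=6: Q̂ = 26 + 16·6 = 122; r = 123.5 − 122 = 1.5
Signs: + − − +
Runs: +×1, −×2, +×1 → 3

3 runs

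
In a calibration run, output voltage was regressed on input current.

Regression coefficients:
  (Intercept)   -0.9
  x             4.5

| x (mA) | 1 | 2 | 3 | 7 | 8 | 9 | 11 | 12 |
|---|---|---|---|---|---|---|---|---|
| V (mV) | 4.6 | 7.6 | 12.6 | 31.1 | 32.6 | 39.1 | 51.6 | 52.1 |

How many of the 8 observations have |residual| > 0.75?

4

x=1: ŷ = -0.9 + 4.5·1 = 3.6; r = 4.6 − 3.6 = 1
x=2: ŷ = -0.9 + 4.5·2 = 8.1; r = 7.6 − 8.1 = -0.5
x=3: ŷ = -0.9 + 4.5·3 = 12.6; r = 12.6 − 12.6 = 0
x=7: ŷ = -0.9 + 4.5·7 = 30.6; r = 31.1 − 30.6 = 0.5
x=8: ŷ = -0.9 + 4.5·8 = 35.1; r = 32.6 − 35.1 = -2.5
x=9: ŷ = -0.9 + 4.5·9 = 39.6; r = 39.1 − 39.6 = -0.5
x=11: ŷ = -0.9 + 4.5·11 = 48.6; r = 51.6 − 48.6 = 3
x=12: ŷ = -0.9 + 4.5·12 = 53.1; r = 52.1 − 53.1 = -1
|r| > 0.75: x=1 (|r|=1), x=8 (|r|=2.5), x=11 (|r|=3), x=12 (|r|=1) → 4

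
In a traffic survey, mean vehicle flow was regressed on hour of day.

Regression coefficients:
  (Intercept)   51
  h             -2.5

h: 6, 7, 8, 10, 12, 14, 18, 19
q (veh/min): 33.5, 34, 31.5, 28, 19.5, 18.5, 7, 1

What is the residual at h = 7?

ŷ = 51 − 2.5·7 = 33.5
e = 34 − 33.5 = 0.5

e = 0.5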